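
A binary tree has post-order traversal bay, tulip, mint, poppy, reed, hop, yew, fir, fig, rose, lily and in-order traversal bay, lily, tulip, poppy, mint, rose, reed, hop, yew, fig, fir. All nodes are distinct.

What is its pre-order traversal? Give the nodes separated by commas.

The last element of post-order is the root; it splits in-order into left and right subtrees.
Root lily: left subtree has 1 node {bay}, right has 9 {tulip, poppy, mint, rose, reed, hop, yew, fig, fir}.
  Root rose: left subtree has 3 nodes {tulip, poppy, mint}, right has 5 {reed, hop, yew, fig, fir}.
    Root poppy: left subtree has 1 node {tulip}, right has 1 {mint}.
    Root fig: left subtree has 3 nodes {reed, hop, yew}, right has 1 {fir}.
      Root yew: left subtree has 2 nodes {reed, hop}, right has 0 { }.
        Root hop: left subtree has 1 node {reed}, right has 0 { }.

lily, bay, rose, poppy, tulip, mint, fig, yew, hop, reed, fir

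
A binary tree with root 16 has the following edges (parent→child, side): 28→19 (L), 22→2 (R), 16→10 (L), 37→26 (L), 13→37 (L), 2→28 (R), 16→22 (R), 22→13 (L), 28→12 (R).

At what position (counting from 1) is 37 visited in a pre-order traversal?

Pre-order visits the node, then its left subtree, then its right subtree.
Visit 16.
At 16: go left to 10.
  10 is a leaf — visit 10.
At 16: go right to 22.
  Visit 22.
  At 22: go left to 13.
    Visit 13.
    At 13: go left to 37.
      Visit 37.
      At 37: go left to 26.
        26 is a leaf — visit 26.
      At 37: no right child.
    At 13: no right child.
  At 22: go right to 2.
    Visit 2.
    At 2: no left child.
    At 2: go right to 28.
      Visit 28.
      At 28: go left to 19.
        19 is a leaf — visit 19.
      At 28: go right to 12.
        12 is a leaf — visit 12.
Full pre-order sequence: 16, 10, 22, 13, 37, 26, 2, 28, 19, 12.

5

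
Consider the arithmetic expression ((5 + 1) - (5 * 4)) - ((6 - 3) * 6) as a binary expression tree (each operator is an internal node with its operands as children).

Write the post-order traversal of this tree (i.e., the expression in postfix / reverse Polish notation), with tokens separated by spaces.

Post-order on an expression tree gives postfix notation: for each operator, emit left operand, right operand, then the operator.

5 1 + 5 4 * - 6 3 - 6 * -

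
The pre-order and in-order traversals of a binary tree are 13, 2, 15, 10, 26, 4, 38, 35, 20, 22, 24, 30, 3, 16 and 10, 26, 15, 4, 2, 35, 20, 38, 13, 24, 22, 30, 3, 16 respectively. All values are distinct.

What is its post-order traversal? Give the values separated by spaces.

26 10 4 15 20 35 38 2 24 16 3 30 22 13

The first element of pre-order is the root; it splits in-order into left and right subtrees.
Root 13: left subtree has 8 nodes {10, 26, 15, 4, 2, 35, 20, 38}, right has 5 {24, 22, 30, 3, 16}.
  Root 2: left subtree has 4 nodes {10, 26, 15, 4}, right has 3 {35, 20, 38}.
    Root 15: left subtree has 2 nodes {10, 26}, right has 1 {4}.
      Root 10: left subtree has 0 nodes { }, right has 1 {26}.
    Root 38: left subtree has 2 nodes {35, 20}, right has 0 { }.
      Root 35: left subtree has 0 nodes { }, right has 1 {20}.
  Root 22: left subtree has 1 node {24}, right has 3 {30, 3, 16}.
    Root 30: left subtree has 0 nodes { }, right has 2 {3, 16}.
      Root 3: left subtree has 0 nodes { }, right has 1 {16}.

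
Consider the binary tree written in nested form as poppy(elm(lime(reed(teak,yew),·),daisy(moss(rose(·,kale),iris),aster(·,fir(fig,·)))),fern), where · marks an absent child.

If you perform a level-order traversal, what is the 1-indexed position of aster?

Level-order visits nodes level by level from the root, left to right within each level.
Level 0: poppy
Level 1: elm, fern
Level 2: lime, daisy
Level 3: reed, moss, aster
Level 4: teak, yew, rose, iris, fir
Level 5: kale, fig
Full level-order sequence: poppy, elm, fern, lime, daisy, reed, moss, aster, teak, yew, rose, iris, fir, kale, fig.

8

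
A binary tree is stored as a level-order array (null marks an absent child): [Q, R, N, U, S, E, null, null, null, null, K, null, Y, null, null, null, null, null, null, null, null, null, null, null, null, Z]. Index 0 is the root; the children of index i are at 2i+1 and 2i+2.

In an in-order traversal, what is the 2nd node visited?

R

In-order visits the left subtree, then the node, then the right subtree.
At Q: go left to R.
  At R: go left to U.
    U is a leaf — visit U.
  Visit R.
  At R: go right to S.
    At S: no left child.
    Visit S.
    At S: go right to K.
      K is a leaf — visit K.
Visit Q.
At Q: go right to N.
  At N: go left to E.
    At E: no left child.
    Visit E.
    At E: go right to Y.
      At Y: go left to Z.
        Z is a leaf — visit Z.
      Visit Y.
      At Y: no right child.
  Visit N.
  At N: no right child.
Full in-order sequence: U, R, S, K, Q, E, Z, Y, N.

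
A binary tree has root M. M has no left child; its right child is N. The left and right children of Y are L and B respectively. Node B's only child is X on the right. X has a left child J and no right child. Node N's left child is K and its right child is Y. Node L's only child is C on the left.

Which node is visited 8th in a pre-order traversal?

X

Pre-order visits the node, then its left subtree, then its right subtree.
Visit M.
At M: no left child.
At M: go right to N.
  Visit N.
  At N: go left to K.
    K is a leaf — visit K.
  At N: go right to Y.
    Visit Y.
    At Y: go left to L.
      Visit L.
      At L: go left to C.
        C is a leaf — visit C.
      At L: no right child.
    At Y: go right to B.
      Visit B.
      At B: no left child.
      At B: go right to X.
        Visit X.
        At X: go left to J.
          J is a leaf — visit J.
        At X: no right child.
Full pre-order sequence: M, N, K, Y, L, C, B, X, J.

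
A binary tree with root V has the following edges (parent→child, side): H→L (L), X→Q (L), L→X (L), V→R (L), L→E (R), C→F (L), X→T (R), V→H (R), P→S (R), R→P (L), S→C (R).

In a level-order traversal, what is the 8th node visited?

E

Level-order visits nodes level by level from the root, left to right within each level.
Level 0: V
Level 1: R, H
Level 2: P, L
Level 3: S, X, E
Level 4: C, Q, T
Level 5: F
Full level-order sequence: V, R, H, P, L, S, X, E, C, Q, T, F.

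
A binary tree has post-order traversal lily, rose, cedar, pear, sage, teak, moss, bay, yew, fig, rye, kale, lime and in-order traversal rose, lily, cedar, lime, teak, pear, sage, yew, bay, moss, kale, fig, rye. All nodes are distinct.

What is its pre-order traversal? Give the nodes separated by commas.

lime, cedar, rose, lily, kale, yew, teak, sage, pear, bay, moss, rye, fig

The last element of post-order is the root; it splits in-order into left and right subtrees.
Root lime: left subtree has 3 nodes {rose, lily, cedar}, right has 9 {teak, pear, sage, yew, bay, moss, kale, fig, rye}.
  Root cedar: left subtree has 2 nodes {rose, lily}, right has 0 { }.
    Root rose: left subtree has 0 nodes { }, right has 1 {lily}.
  Root kale: left subtree has 6 nodes {teak, pear, sage, yew, bay, moss}, right has 2 {fig, rye}.
    Root yew: left subtree has 3 nodes {teak, pear, sage}, right has 2 {bay, moss}.
      Root teak: left subtree has 0 nodes { }, right has 2 {pear, sage}.
        Root sage: left subtree has 1 node {pear}, right has 0 { }.
      Root bay: left subtree has 0 nodes { }, right has 1 {moss}.
    Root rye: left subtree has 1 node {fig}, right has 0 { }.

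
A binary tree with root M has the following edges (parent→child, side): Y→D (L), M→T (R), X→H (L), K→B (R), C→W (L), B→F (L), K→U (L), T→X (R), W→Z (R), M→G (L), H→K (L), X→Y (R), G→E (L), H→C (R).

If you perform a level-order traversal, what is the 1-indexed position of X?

5

Level-order visits nodes level by level from the root, left to right within each level.
Level 0: M
Level 1: G, T
Level 2: E, X
Level 3: H, Y
Level 4: K, C, D
Level 5: U, B, W
Level 6: F, Z
Full level-order sequence: M, G, T, E, X, H, Y, K, C, D, U, B, W, F, Z.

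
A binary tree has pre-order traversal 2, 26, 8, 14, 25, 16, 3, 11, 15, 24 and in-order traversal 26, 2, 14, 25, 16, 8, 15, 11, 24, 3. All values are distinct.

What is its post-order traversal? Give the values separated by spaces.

26 16 25 14 15 24 11 3 8 2

The first element of pre-order is the root; it splits in-order into left and right subtrees.
Root 2: left subtree has 1 node {26}, right has 8 {14, 25, 16, 8, 15, 11, 24, 3}.
  Root 8: left subtree has 3 nodes {14, 25, 16}, right has 4 {15, 11, 24, 3}.
    Root 14: left subtree has 0 nodes { }, right has 2 {25, 16}.
      Root 25: left subtree has 0 nodes { }, right has 1 {16}.
    Root 3: left subtree has 3 nodes {15, 11, 24}, right has 0 { }.
      Root 11: left subtree has 1 node {15}, right has 1 {24}.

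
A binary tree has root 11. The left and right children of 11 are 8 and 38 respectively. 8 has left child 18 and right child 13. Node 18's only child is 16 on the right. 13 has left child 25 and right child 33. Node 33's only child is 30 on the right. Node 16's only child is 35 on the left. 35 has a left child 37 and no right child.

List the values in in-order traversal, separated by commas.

In-order visits the left subtree, then the node, then the right subtree.
At 11: go left to 8.
  At 8: go left to 18.
    At 18: no left child.
    Visit 18.
    At 18: go right to 16.
      At 16: go left to 35.
        At 35: go left to 37.
          37 is a leaf — visit 37.
        Visit 35.
        At 35: no right child.
      Visit 16.
      At 16: no right child.
  Visit 8.
  At 8: go right to 13.
    At 13: go left to 25.
      25 is a leaf — visit 25.
    Visit 13.
    At 13: go right to 33.
      At 33: no left child.
      Visit 33.
      At 33: go right to 30.
        30 is a leaf — visit 30.
Visit 11.
At 11: go right to 38.
  38 is a leaf — visit 38.

18, 37, 35, 16, 8, 25, 13, 33, 30, 11, 38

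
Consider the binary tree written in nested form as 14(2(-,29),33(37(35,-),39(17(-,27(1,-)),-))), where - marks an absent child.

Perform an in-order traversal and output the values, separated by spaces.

2 29 14 35 37 33 17 1 27 39

In-order visits the left subtree, then the node, then the right subtree.
At 14: go left to 2.
  At 2: no left child.
  Visit 2.
  At 2: go right to 29.
    29 is a leaf — visit 29.
Visit 14.
At 14: go right to 33.
  At 33: go left to 37.
    At 37: go left to 35.
      35 is a leaf — visit 35.
    Visit 37.
    At 37: no right child.
  Visit 33.
  At 33: go right to 39.
    At 39: go left to 17.
      At 17: no left child.
      Visit 17.
      At 17: go right to 27.
        At 27: go left to 1.
          1 is a leaf — visit 1.
        Visit 27.
        At 27: no right child.
    Visit 39.
    At 39: no right child.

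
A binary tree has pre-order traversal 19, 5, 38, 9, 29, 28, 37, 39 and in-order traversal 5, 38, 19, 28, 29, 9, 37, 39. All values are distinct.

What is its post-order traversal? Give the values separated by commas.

38, 5, 28, 29, 39, 37, 9, 19

The first element of pre-order is the root; it splits in-order into left and right subtrees.
Root 19: left subtree has 2 nodes {5, 38}, right has 5 {28, 29, 9, 37, 39}.
  Root 5: left subtree has 0 nodes { }, right has 1 {38}.
  Root 9: left subtree has 2 nodes {28, 29}, right has 2 {37, 39}.
    Root 29: left subtree has 1 node {28}, right has 0 { }.
    Root 37: left subtree has 0 nodes { }, right has 1 {39}.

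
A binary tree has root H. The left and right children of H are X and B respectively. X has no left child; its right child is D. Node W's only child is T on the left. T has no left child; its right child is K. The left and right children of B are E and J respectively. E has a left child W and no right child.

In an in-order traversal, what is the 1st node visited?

In-order visits the left subtree, then the node, then the right subtree.
At H: go left to X.
  At X: no left child.
  Visit X.
  At X: go right to D.
    D is a leaf — visit D.
Visit H.
At H: go right to B.
  At B: go left to E.
    At E: go left to W.
      At W: go left to T.
        At T: no left child.
        Visit T.
        At T: go right to K.
          K is a leaf — visit K.
      Visit W.
      At W: no right child.
    Visit E.
    At E: no right child.
  Visit B.
  At B: go right to J.
    J is a leaf — visit J.
Full in-order sequence: X, D, H, T, K, W, E, B, J.

X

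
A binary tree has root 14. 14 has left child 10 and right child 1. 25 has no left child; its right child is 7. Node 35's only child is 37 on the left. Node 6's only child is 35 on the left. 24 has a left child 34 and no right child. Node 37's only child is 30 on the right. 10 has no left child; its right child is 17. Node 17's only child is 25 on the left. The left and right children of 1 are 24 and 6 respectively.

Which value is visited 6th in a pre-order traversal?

1

Pre-order visits the node, then its left subtree, then its right subtree.
Visit 14.
At 14: go left to 10.
  Visit 10.
  At 10: no left child.
  At 10: go right to 17.
    Visit 17.
    At 17: go left to 25.
      Visit 25.
      At 25: no left child.
      At 25: go right to 7.
        7 is a leaf — visit 7.
    At 17: no right child.
At 14: go right to 1.
  Visit 1.
  At 1: go left to 24.
    Visit 24.
    At 24: go left to 34.
      34 is a leaf — visit 34.
    At 24: no right child.
  At 1: go right to 6.
    Visit 6.
    At 6: go left to 35.
      Visit 35.
      At 35: go left to 37.
        Visit 37.
        At 37: no left child.
        At 37: go right to 30.
          30 is a leaf — visit 30.
      At 35: no right child.
    At 6: no right child.
Full pre-order sequence: 14, 10, 17, 25, 7, 1, 24, 34, 6, 35, 37, 30.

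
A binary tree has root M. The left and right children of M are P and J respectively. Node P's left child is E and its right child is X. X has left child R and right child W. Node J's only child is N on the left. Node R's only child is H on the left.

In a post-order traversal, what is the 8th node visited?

J

Post-order visits the left subtree, then the right subtree, then the node.
At M: go left to P.
  At P: go left to E.
    E is a leaf — visit E.
  At P: go right to X.
    At X: go left to R.
      At R: go left to H.
        H is a leaf — visit H.
      At R: no right child.
      Visit R.
    At X: go right to W.
      W is a leaf — visit W.
    Visit X.
  Visit P.
At M: go right to J.
  At J: go left to N.
    N is a leaf — visit N.
  At J: no right child.
  Visit J.
Visit M.
Full post-order sequence: E, H, R, W, X, P, N, J, M.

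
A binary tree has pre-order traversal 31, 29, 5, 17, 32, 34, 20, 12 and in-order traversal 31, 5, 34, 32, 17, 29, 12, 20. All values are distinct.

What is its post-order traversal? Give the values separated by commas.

34, 32, 17, 5, 12, 20, 29, 31

The first element of pre-order is the root; it splits in-order into left and right subtrees.
Root 31: left subtree has 0 nodes { }, right has 7 {5, 34, 32, 17, 29, 12, 20}.
  Root 29: left subtree has 4 nodes {5, 34, 32, 17}, right has 2 {12, 20}.
    Root 5: left subtree has 0 nodes { }, right has 3 {34, 32, 17}.
      Root 17: left subtree has 2 nodes {34, 32}, right has 0 { }.
        Root 32: left subtree has 1 node {34}, right has 0 { }.
    Root 20: left subtree has 1 node {12}, right has 0 { }.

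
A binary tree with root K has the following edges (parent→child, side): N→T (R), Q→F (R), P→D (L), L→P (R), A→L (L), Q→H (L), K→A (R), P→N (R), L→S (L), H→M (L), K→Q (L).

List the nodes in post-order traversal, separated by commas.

Post-order visits the left subtree, then the right subtree, then the node.
At K: go left to Q.
  At Q: go left to H.
    At H: go left to M.
      M is a leaf — visit M.
    At H: no right child.
    Visit H.
  At Q: go right to F.
    F is a leaf — visit F.
  Visit Q.
At K: go right to A.
  At A: go left to L.
    At L: go left to S.
      S is a leaf — visit S.
    At L: go right to P.
      At P: go left to D.
        D is a leaf — visit D.
      At P: go right to N.
        At N: no left child.
        At N: go right to T.
          T is a leaf — visit T.
        Visit N.
      Visit P.
    Visit L.
  At A: no right child.
  Visit A.
Visit K.

M, H, F, Q, S, D, T, N, P, L, A, K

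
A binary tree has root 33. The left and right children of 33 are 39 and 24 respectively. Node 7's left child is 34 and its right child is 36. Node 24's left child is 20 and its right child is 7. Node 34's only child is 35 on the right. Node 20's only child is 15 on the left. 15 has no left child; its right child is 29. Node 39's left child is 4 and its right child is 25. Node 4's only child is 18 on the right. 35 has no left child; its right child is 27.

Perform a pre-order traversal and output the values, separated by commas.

33, 39, 4, 18, 25, 24, 20, 15, 29, 7, 34, 35, 27, 36

Pre-order visits the node, then its left subtree, then its right subtree.
Visit 33.
At 33: go left to 39.
  Visit 39.
  At 39: go left to 4.
    Visit 4.
    At 4: no left child.
    At 4: go right to 18.
      18 is a leaf — visit 18.
  At 39: go right to 25.
    25 is a leaf — visit 25.
At 33: go right to 24.
  Visit 24.
  At 24: go left to 20.
    Visit 20.
    At 20: go left to 15.
      Visit 15.
      At 15: no left child.
      At 15: go right to 29.
        29 is a leaf — visit 29.
    At 20: no right child.
  At 24: go right to 7.
    Visit 7.
    At 7: go left to 34.
      Visit 34.
      At 34: no left child.
      At 34: go right to 35.
        Visit 35.
        At 35: no left child.
        At 35: go right to 27.
          27 is a leaf — visit 27.
    At 7: go right to 36.
      36 is a leaf — visit 36.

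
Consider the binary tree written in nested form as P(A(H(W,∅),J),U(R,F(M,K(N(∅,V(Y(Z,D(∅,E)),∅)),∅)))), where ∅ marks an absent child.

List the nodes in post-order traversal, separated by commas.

Post-order visits the left subtree, then the right subtree, then the node.
At P: go left to A.
  At A: go left to H.
    At H: go left to W.
      W is a leaf — visit W.
    At H: no right child.
    Visit H.
  At A: go right to J.
    J is a leaf — visit J.
  Visit A.
At P: go right to U.
  At U: go left to R.
    R is a leaf — visit R.
  At U: go right to F.
    At F: go left to M.
      M is a leaf — visit M.
    At F: go right to K.
      At K: go left to N.
        At N: no left child.
        At N: go right to V.
          At V: go left to Y.
            At Y: go left to Z.
              Z is a leaf — visit Z.
            At Y: go right to D.
              At D: no left child.
              At D: go right to E.
                E is a leaf — visit E.
              Visit D.
            Visit Y.
          At V: no right child.
          Visit V.
        Visit N.
      At K: no right child.
      Visit K.
    Visit F.
  Visit U.
Visit P.

W, H, J, A, R, M, Z, E, D, Y, V, N, K, F, U, P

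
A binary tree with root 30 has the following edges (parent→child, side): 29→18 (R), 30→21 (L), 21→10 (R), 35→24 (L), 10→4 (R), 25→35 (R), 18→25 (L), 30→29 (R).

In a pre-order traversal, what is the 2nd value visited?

Pre-order visits the node, then its left subtree, then its right subtree.
Visit 30.
At 30: go left to 21.
  Visit 21.
  At 21: no left child.
  At 21: go right to 10.
    Visit 10.
    At 10: no left child.
    At 10: go right to 4.
      4 is a leaf — visit 4.
At 30: go right to 29.
  Visit 29.
  At 29: no left child.
  At 29: go right to 18.
    Visit 18.
    At 18: go left to 25.
      Visit 25.
      At 25: no left child.
      At 25: go right to 35.
        Visit 35.
        At 35: go left to 24.
          24 is a leaf — visit 24.
        At 35: no right child.
    At 18: no right child.
Full pre-order sequence: 30, 21, 10, 4, 29, 18, 25, 35, 24.

21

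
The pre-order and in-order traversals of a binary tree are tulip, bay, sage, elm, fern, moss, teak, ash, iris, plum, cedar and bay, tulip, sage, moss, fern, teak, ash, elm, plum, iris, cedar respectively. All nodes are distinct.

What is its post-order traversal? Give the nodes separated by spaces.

bay moss ash teak fern plum cedar iris elm sage tulip

The first element of pre-order is the root; it splits in-order into left and right subtrees.
Root tulip: left subtree has 1 node {bay}, right has 9 {sage, moss, fern, teak, ash, elm, plum, iris, cedar}.
  Root sage: left subtree has 0 nodes { }, right has 8 {moss, fern, teak, ash, elm, plum, iris, cedar}.
    Root elm: left subtree has 4 nodes {moss, fern, teak, ash}, right has 3 {plum, iris, cedar}.
      Root fern: left subtree has 1 node {moss}, right has 2 {teak, ash}.
        Root teak: left subtree has 0 nodes { }, right has 1 {ash}.
      Root iris: left subtree has 1 node {plum}, right has 1 {cedar}.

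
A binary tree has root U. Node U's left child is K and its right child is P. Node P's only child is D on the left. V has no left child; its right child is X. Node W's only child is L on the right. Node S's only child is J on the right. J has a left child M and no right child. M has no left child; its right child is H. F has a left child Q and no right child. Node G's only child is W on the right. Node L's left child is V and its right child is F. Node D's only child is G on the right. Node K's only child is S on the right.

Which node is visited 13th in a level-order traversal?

Level-order visits nodes level by level from the root, left to right within each level.
Level 0: U
Level 1: K, P
Level 2: S, D
Level 3: J, G
Level 4: M, W
Level 5: H, L
Level 6: V, F
Level 7: X, Q
Full level-order sequence: U, K, P, S, D, J, G, M, W, H, L, V, F, X, Q.

F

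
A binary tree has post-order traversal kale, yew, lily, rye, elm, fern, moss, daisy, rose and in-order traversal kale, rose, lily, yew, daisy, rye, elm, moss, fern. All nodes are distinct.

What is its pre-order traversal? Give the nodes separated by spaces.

rose kale daisy lily yew moss elm rye fern

The last element of post-order is the root; it splits in-order into left and right subtrees.
Root rose: left subtree has 1 node {kale}, right has 7 {lily, yew, daisy, rye, elm, moss, fern}.
  Root daisy: left subtree has 2 nodes {lily, yew}, right has 4 {rye, elm, moss, fern}.
    Root lily: left subtree has 0 nodes { }, right has 1 {yew}.
    Root moss: left subtree has 2 nodes {rye, elm}, right has 1 {fern}.
      Root elm: left subtree has 1 node {rye}, right has 0 { }.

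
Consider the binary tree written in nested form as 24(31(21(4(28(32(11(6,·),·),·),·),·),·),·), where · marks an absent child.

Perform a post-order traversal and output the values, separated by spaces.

Post-order visits the left subtree, then the right subtree, then the node.
At 24: go left to 31.
  At 31: go left to 21.
    At 21: go left to 4.
      At 4: go left to 28.
        At 28: go left to 32.
          At 32: go left to 11.
            At 11: go left to 6.
              6 is a leaf — visit 6.
            At 11: no right child.
            Visit 11.
          At 32: no right child.
          Visit 32.
        At 28: no right child.
        Visit 28.
      At 4: no right child.
      Visit 4.
    At 21: no right child.
    Visit 21.
  At 31: no right child.
  Visit 31.
At 24: no right child.
Visit 24.

6 11 32 28 4 21 31 24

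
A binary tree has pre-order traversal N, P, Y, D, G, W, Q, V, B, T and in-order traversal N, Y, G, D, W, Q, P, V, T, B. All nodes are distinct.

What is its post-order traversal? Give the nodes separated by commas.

The first element of pre-order is the root; it splits in-order into left and right subtrees.
Root N: left subtree has 0 nodes { }, right has 9 {Y, G, D, W, Q, P, V, T, B}.
  Root P: left subtree has 5 nodes {Y, G, D, W, Q}, right has 3 {V, T, B}.
    Root Y: left subtree has 0 nodes { }, right has 4 {G, D, W, Q}.
      Root D: left subtree has 1 node {G}, right has 2 {W, Q}.
        Root W: left subtree has 0 nodes { }, right has 1 {Q}.
    Root V: left subtree has 0 nodes { }, right has 2 {T, B}.
      Root B: left subtree has 1 node {T}, right has 0 { }.

G, Q, W, D, Y, T, B, V, P, N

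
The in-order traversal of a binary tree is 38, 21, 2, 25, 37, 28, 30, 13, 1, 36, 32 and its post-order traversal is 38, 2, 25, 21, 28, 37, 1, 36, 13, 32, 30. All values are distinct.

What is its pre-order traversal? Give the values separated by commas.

The last element of post-order is the root; it splits in-order into left and right subtrees.
Root 30: left subtree has 6 nodes {38, 21, 2, 25, 37, 28}, right has 4 {13, 1, 36, 32}.
  Root 37: left subtree has 4 nodes {38, 21, 2, 25}, right has 1 {28}.
    Root 21: left subtree has 1 node {38}, right has 2 {2, 25}.
      Root 25: left subtree has 1 node {2}, right has 0 { }.
  Root 32: left subtree has 3 nodes {13, 1, 36}, right has 0 { }.
    Root 13: left subtree has 0 nodes { }, right has 2 {1, 36}.
      Root 36: left subtree has 1 node {1}, right has 0 { }.

30, 37, 21, 38, 25, 2, 28, 32, 13, 36, 1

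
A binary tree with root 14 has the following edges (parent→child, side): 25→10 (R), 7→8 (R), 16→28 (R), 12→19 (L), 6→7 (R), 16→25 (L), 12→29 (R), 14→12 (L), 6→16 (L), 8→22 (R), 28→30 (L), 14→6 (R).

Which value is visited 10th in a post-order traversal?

Post-order visits the left subtree, then the right subtree, then the node.
At 14: go left to 12.
  At 12: go left to 19.
    19 is a leaf — visit 19.
  At 12: go right to 29.
    29 is a leaf — visit 29.
  Visit 12.
At 14: go right to 6.
  At 6: go left to 16.
    At 16: go left to 25.
      At 25: no left child.
      At 25: go right to 10.
        10 is a leaf — visit 10.
      Visit 25.
    At 16: go right to 28.
      At 28: go left to 30.
        30 is a leaf — visit 30.
      At 28: no right child.
      Visit 28.
    Visit 16.
  At 6: go right to 7.
    At 7: no left child.
    At 7: go right to 8.
      At 8: no left child.
      At 8: go right to 22.
        22 is a leaf — visit 22.
      Visit 8.
    Visit 7.
  Visit 6.
Visit 14.
Full post-order sequence: 19, 29, 12, 10, 25, 30, 28, 16, 22, 8, 7, 6, 14.

8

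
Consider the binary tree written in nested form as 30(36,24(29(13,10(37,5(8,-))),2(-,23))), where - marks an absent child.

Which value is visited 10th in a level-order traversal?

Level-order visits nodes level by level from the root, left to right within each level.
Level 0: 30
Level 1: 36, 24
Level 2: 29, 2
Level 3: 13, 10, 23
Level 4: 37, 5
Level 5: 8
Full level-order sequence: 30, 36, 24, 29, 2, 13, 10, 23, 37, 5, 8.

5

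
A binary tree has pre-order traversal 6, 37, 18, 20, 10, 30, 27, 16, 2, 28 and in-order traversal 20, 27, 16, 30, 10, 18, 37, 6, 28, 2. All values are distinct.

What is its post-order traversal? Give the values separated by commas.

The first element of pre-order is the root; it splits in-order into left and right subtrees.
Root 6: left subtree has 7 nodes {20, 27, 16, 30, 10, 18, 37}, right has 2 {28, 2}.
  Root 37: left subtree has 6 nodes {20, 27, 16, 30, 10, 18}, right has 0 { }.
    Root 18: left subtree has 5 nodes {20, 27, 16, 30, 10}, right has 0 { }.
      Root 20: left subtree has 0 nodes { }, right has 4 {27, 16, 30, 10}.
        Root 10: left subtree has 3 nodes {27, 16, 30}, right has 0 { }.
          Root 30: left subtree has 2 nodes {27, 16}, right has 0 { }.
            Root 27: left subtree has 0 nodes { }, right has 1 {16}.
  Root 2: left subtree has 1 node {28}, right has 0 { }.

16, 27, 30, 10, 20, 18, 37, 28, 2, 6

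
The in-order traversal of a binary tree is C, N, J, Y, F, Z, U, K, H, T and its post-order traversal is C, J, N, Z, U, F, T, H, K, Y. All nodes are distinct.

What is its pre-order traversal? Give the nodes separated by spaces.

Y N C J K F U Z H T

The last element of post-order is the root; it splits in-order into left and right subtrees.
Root Y: left subtree has 3 nodes {C, N, J}, right has 6 {F, Z, U, K, H, T}.
  Root N: left subtree has 1 node {C}, right has 1 {J}.
  Root K: left subtree has 3 nodes {F, Z, U}, right has 2 {H, T}.
    Root F: left subtree has 0 nodes { }, right has 2 {Z, U}.
      Root U: left subtree has 1 node {Z}, right has 0 { }.
    Root H: left subtree has 0 nodes { }, right has 1 {T}.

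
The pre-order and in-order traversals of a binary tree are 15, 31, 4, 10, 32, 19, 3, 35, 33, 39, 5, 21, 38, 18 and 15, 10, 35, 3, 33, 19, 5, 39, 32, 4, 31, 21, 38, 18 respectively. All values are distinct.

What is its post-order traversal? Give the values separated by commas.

The first element of pre-order is the root; it splits in-order into left and right subtrees.
Root 15: left subtree has 0 nodes { }, right has 13 {10, 35, 3, 33, 19, 5, 39, 32, 4, 31, 21, 38, 18}.
  Root 31: left subtree has 9 nodes {10, 35, 3, 33, 19, 5, 39, 32, 4}, right has 3 {21, 38, 18}.
    Root 4: left subtree has 8 nodes {10, 35, 3, 33, 19, 5, 39, 32}, right has 0 { }.
      Root 10: left subtree has 0 nodes { }, right has 7 {35, 3, 33, 19, 5, 39, 32}.
        Root 32: left subtree has 6 nodes {35, 3, 33, 19, 5, 39}, right has 0 { }.
          Root 19: left subtree has 3 nodes {35, 3, 33}, right has 2 {5, 39}.
            Root 3: left subtree has 1 node {35}, right has 1 {33}.
            Root 39: left subtree has 1 node {5}, right has 0 { }.
    Root 21: left subtree has 0 nodes { }, right has 2 {38, 18}.
      Root 38: left subtree has 0 nodes { }, right has 1 {18}.

35, 33, 3, 5, 39, 19, 32, 10, 4, 18, 38, 21, 31, 15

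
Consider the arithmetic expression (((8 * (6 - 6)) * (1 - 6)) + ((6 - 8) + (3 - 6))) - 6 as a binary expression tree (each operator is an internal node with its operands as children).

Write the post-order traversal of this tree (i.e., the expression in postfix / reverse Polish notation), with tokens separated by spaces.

Post-order on an expression tree gives postfix notation: for each operator, emit left operand, right operand, then the operator.

8 6 6 - * 1 6 - * 6 8 - 3 6 - + + 6 -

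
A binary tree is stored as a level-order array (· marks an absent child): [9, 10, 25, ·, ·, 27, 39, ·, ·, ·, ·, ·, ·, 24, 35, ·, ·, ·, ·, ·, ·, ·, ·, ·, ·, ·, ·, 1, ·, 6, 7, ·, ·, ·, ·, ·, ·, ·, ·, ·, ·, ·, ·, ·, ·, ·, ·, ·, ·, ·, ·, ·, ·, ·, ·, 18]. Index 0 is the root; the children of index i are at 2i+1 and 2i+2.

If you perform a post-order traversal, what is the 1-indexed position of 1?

Post-order visits the left subtree, then the right subtree, then the node.
At 9: go left to 10.
  10 is a leaf — visit 10.
At 9: go right to 25.
  At 25: go left to 27.
    27 is a leaf — visit 27.
  At 25: go right to 39.
    At 39: go left to 24.
      At 24: go left to 1.
        At 1: go left to 18.
          18 is a leaf — visit 18.
        At 1: no right child.
        Visit 1.
      At 24: no right child.
      Visit 24.
    At 39: go right to 35.
      At 35: go left to 6.
        6 is a leaf — visit 6.
      At 35: go right to 7.
        7 is a leaf — visit 7.
      Visit 35.
    Visit 39.
  Visit 25.
Visit 9.
Full post-order sequence: 10, 27, 18, 1, 24, 6, 7, 35, 39, 25, 9.

4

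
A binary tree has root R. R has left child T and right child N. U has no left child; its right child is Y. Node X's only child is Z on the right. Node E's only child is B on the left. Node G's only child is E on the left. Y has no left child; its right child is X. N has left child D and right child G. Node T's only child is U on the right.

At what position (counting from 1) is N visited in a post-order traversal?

10

Post-order visits the left subtree, then the right subtree, then the node.
At R: go left to T.
  At T: no left child.
  At T: go right to U.
    At U: no left child.
    At U: go right to Y.
      At Y: no left child.
      At Y: go right to X.
        At X: no left child.
        At X: go right to Z.
          Z is a leaf — visit Z.
        Visit X.
      Visit Y.
    Visit U.
  Visit T.
At R: go right to N.
  At N: go left to D.
    D is a leaf — visit D.
  At N: go right to G.
    At G: go left to E.
      At E: go left to B.
        B is a leaf — visit B.
      At E: no right child.
      Visit E.
    At G: no right child.
    Visit G.
  Visit N.
Visit R.
Full post-order sequence: Z, X, Y, U, T, D, B, E, G, N, R.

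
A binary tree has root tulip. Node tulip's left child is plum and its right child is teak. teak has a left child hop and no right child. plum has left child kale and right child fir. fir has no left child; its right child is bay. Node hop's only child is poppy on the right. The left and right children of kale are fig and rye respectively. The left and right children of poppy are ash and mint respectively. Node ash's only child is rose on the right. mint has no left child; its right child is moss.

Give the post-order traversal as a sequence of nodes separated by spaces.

Post-order visits the left subtree, then the right subtree, then the node.
At tulip: go left to plum.
  At plum: go left to kale.
    At kale: go left to fig.
      fig is a leaf — visit fig.
    At kale: go right to rye.
      rye is a leaf — visit rye.
    Visit kale.
  At plum: go right to fir.
    At fir: no left child.
    At fir: go right to bay.
      bay is a leaf — visit bay.
    Visit fir.
  Visit plum.
At tulip: go right to teak.
  At teak: go left to hop.
    At hop: no left child.
    At hop: go right to poppy.
      At poppy: go left to ash.
        At ash: no left child.
        At ash: go right to rose.
          rose is a leaf — visit rose.
        Visit ash.
      At poppy: go right to mint.
        At mint: no left child.
        At mint: go right to moss.
          moss is a leaf — visit moss.
        Visit mint.
      Visit poppy.
    Visit hop.
  At teak: no right child.
  Visit teak.
Visit tulip.

fig rye kale bay fir plum rose ash moss mint poppy hop teak tulip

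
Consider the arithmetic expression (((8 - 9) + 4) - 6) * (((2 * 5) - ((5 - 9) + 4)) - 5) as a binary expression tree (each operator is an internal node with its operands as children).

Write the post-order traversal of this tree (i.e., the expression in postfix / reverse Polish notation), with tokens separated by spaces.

Post-order on an expression tree gives postfix notation: for each operator, emit left operand, right operand, then the operator.

8 9 - 4 + 6 - 2 5 * 5 9 - 4 + - 5 - *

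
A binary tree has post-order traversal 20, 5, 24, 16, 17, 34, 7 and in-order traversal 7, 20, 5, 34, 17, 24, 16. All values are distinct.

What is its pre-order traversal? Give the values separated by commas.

The last element of post-order is the root; it splits in-order into left and right subtrees.
Root 7: left subtree has 0 nodes { }, right has 6 {20, 5, 34, 17, 24, 16}.
  Root 34: left subtree has 2 nodes {20, 5}, right has 3 {17, 24, 16}.
    Root 5: left subtree has 1 node {20}, right has 0 { }.
    Root 17: left subtree has 0 nodes { }, right has 2 {24, 16}.
      Root 16: left subtree has 1 node {24}, right has 0 { }.

7, 34, 5, 20, 17, 16, 24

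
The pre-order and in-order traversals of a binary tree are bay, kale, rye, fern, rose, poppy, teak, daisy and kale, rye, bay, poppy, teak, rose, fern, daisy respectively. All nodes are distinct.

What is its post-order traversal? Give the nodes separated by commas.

The first element of pre-order is the root; it splits in-order into left and right subtrees.
Root bay: left subtree has 2 nodes {kale, rye}, right has 5 {poppy, teak, rose, fern, daisy}.
  Root kale: left subtree has 0 nodes { }, right has 1 {rye}.
  Root fern: left subtree has 3 nodes {poppy, teak, rose}, right has 1 {daisy}.
    Root rose: left subtree has 2 nodes {poppy, teak}, right has 0 { }.
      Root poppy: left subtree has 0 nodes { }, right has 1 {teak}.

rye, kale, teak, poppy, rose, daisy, fern, bay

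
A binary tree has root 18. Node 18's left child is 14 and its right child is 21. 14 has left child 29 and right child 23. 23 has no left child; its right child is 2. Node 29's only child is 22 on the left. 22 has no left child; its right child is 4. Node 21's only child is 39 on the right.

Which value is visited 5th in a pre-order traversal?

4

Pre-order visits the node, then its left subtree, then its right subtree.
Visit 18.
At 18: go left to 14.
  Visit 14.
  At 14: go left to 29.
    Visit 29.
    At 29: go left to 22.
      Visit 22.
      At 22: no left child.
      At 22: go right to 4.
        4 is a leaf — visit 4.
    At 29: no right child.
  At 14: go right to 23.
    Visit 23.
    At 23: no left child.
    At 23: go right to 2.
      2 is a leaf — visit 2.
At 18: go right to 21.
  Visit 21.
  At 21: no left child.
  At 21: go right to 39.
    39 is a leaf — visit 39.
Full pre-order sequence: 18, 14, 29, 22, 4, 23, 2, 21, 39.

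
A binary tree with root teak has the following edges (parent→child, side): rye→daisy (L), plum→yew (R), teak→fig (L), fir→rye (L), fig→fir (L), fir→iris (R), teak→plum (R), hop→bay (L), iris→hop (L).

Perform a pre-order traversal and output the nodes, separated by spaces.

teak fig fir rye daisy iris hop bay plum yew

Pre-order visits the node, then its left subtree, then its right subtree.
Visit teak.
At teak: go left to fig.
  Visit fig.
  At fig: go left to fir.
    Visit fir.
    At fir: go left to rye.
      Visit rye.
      At rye: go left to daisy.
        daisy is a leaf — visit daisy.
      At rye: no right child.
    At fir: go right to iris.
      Visit iris.
      At iris: go left to hop.
        Visit hop.
        At hop: go left to bay.
          bay is a leaf — visit bay.
        At hop: no right child.
      At iris: no right child.
  At fig: no right child.
At teak: go right to plum.
  Visit plum.
  At plum: no left child.
  At plum: go right to yew.
    yew is a leaf — visit yew.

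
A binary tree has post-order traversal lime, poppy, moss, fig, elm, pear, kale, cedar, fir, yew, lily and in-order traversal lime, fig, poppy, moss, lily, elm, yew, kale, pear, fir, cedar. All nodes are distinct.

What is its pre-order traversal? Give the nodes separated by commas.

lily, fig, lime, moss, poppy, yew, elm, fir, kale, pear, cedar

The last element of post-order is the root; it splits in-order into left and right subtrees.
Root lily: left subtree has 4 nodes {lime, fig, poppy, moss}, right has 6 {elm, yew, kale, pear, fir, cedar}.
  Root fig: left subtree has 1 node {lime}, right has 2 {poppy, moss}.
    Root moss: left subtree has 1 node {poppy}, right has 0 { }.
  Root yew: left subtree has 1 node {elm}, right has 4 {kale, pear, fir, cedar}.
    Root fir: left subtree has 2 nodes {kale, pear}, right has 1 {cedar}.
      Root kale: left subtree has 0 nodes { }, right has 1 {pear}.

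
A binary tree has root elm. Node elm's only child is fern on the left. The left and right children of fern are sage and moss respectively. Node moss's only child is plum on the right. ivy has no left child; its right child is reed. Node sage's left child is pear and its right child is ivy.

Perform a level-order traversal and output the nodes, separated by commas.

elm, fern, sage, moss, pear, ivy, plum, reed

Level-order visits nodes level by level from the root, left to right within each level.
Level 0: elm
Level 1: fern
Level 2: sage, moss
Level 3: pear, ivy, plum
Level 4: reed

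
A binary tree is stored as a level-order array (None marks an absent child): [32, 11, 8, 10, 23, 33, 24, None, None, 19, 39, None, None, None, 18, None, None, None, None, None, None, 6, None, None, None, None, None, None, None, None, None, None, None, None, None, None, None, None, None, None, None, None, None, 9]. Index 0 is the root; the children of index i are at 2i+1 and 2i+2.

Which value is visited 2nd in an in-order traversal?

In-order visits the left subtree, then the node, then the right subtree.
At 32: go left to 11.
  At 11: go left to 10.
    10 is a leaf — visit 10.
  Visit 11.
  At 11: go right to 23.
    At 23: go left to 19.
      19 is a leaf — visit 19.
    Visit 23.
    At 23: go right to 39.
      At 39: go left to 6.
        At 6: go left to 9.
          9 is a leaf — visit 9.
        Visit 6.
        At 6: no right child.
      Visit 39.
      At 39: no right child.
Visit 32.
At 32: go right to 8.
  At 8: go left to 33.
    33 is a leaf — visit 33.
  Visit 8.
  At 8: go right to 24.
    At 24: no left child.
    Visit 24.
    At 24: go right to 18.
      18 is a leaf — visit 18.
Full in-order sequence: 10, 11, 19, 23, 9, 6, 39, 32, 33, 8, 24, 18.

11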